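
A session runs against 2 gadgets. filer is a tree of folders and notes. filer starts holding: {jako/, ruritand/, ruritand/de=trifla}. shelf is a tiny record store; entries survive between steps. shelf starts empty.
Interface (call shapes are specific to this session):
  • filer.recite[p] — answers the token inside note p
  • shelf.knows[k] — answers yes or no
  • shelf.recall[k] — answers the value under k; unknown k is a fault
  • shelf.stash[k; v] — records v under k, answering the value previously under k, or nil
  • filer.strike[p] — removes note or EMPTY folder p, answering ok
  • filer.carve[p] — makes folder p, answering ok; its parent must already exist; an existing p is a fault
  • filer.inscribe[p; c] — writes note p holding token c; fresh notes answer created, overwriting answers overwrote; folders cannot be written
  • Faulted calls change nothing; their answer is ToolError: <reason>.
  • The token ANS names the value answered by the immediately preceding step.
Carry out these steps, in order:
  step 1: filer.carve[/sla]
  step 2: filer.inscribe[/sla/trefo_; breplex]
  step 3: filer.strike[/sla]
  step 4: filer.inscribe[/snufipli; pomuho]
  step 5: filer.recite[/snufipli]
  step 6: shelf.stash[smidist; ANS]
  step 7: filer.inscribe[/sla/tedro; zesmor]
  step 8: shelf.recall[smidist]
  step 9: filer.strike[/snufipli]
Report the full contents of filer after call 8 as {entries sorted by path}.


>>> filer.carve p→/sla
  ok
>>> filer.inscribe p→/sla/trefo_ c→breplex
  created
>>> filer.strike p→/sla
  ToolError: not empty
>>> filer.inscribe p→/snufipli c→pomuho
  created
>>> filer.recite p→/snufipli
  pomuho
>>> shelf.stash k→smidist v→ANS
  nil
>>> filer.inscribe p→/sla/tedro c→zesmor
  created
>>> shelf.recall k→smidist
  pomuho
>>> filer.strike p→/snufipli
  ok

Answer: {jako/, ruritand/, ruritand/de=trifla, sla/, sla/tedro=zesmor, sla/trefo_=breplex, snufipli=pomuho}


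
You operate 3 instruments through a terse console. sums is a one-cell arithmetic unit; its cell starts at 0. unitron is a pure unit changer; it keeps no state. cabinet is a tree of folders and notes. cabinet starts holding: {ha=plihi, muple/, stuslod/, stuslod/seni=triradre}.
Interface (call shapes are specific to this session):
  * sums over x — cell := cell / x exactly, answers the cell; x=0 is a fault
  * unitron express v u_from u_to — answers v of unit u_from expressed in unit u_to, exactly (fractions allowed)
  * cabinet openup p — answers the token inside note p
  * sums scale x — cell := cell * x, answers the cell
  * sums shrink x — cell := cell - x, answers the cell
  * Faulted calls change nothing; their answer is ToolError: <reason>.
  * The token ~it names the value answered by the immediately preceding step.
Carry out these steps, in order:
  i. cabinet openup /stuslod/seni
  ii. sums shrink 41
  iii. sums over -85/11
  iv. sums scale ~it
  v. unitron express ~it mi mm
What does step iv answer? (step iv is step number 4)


Invoking cabinet openup using p→/stuslod/seni, and get triradre.
I use sums shrink using x→41: -41.
I use sums over using x→-85/11, which returns 451/85.
I use sums scale using x→~it, — result: 203401/7225.
I try unitron express using v→~it, u_from→mi, u_to→mm: 327342178944/7225.

Answer: 203401/7225


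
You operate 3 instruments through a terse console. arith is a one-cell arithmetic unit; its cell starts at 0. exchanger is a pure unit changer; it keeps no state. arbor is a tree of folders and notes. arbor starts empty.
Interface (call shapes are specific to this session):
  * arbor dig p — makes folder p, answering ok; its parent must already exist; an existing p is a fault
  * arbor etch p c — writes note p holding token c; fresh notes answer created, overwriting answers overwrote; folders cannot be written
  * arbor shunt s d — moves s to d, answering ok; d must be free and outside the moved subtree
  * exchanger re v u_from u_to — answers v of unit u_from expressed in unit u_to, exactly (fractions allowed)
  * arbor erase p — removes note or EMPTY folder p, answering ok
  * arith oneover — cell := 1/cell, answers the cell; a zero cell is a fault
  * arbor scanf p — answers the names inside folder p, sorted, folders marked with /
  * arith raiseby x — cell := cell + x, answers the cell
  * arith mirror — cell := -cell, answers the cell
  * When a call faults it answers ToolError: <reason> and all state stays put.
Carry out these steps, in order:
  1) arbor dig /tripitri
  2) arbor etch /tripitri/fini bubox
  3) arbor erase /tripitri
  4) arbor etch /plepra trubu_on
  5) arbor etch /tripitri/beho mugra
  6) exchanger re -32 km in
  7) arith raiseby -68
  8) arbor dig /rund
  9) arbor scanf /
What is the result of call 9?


[in] arbor dig p=/tripitri
:: ok
[in] arbor etch p=/tripitri/fini c=bubox
:: created
[in] arbor erase p=/tripitri
:: ToolError: not empty
[in] arbor etch p=/plepra c=trubu_on
:: created
[in] arbor etch p=/tripitri/beho c=mugra
:: created
[in] exchanger re v=-32 u_from=km u_to=in
:: -160000000/127
[in] arith raiseby x=-68
:: -68
[in] arbor dig p=/rund
:: ok
[in] arbor scanf p=/
:: [plepra, rund/, tripitri/]

Answer: [plepra, rund/, tripitri/]


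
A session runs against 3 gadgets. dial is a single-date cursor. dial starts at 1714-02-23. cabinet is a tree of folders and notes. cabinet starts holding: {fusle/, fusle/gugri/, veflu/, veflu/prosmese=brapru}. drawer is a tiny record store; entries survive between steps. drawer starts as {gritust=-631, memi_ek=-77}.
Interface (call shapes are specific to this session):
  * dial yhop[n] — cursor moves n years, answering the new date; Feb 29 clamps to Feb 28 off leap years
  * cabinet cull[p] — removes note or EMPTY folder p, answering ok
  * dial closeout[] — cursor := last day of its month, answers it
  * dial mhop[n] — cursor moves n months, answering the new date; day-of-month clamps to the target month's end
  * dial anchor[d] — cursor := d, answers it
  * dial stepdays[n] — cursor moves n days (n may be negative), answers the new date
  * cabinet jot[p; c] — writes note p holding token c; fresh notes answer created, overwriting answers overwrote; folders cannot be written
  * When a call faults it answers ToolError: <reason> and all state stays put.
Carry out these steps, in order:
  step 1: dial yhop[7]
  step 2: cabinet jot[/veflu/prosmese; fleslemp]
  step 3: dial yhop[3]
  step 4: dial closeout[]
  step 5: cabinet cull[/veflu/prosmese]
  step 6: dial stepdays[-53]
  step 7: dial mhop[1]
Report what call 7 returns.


Step: dial yhop[7]
Result: 1721-02-23
Step: cabinet jot[/veflu/prosmese; fleslemp]
Result: overwrote
Step: dial yhop[3]
Result: 1724-02-23
Step: dial closeout[]
Result: 1724-02-29
Step: cabinet cull[/veflu/prosmese]
Result: ok
Step: dial stepdays[-53]
Result: 1724-01-07
Step: dial mhop[1]
Result: 1724-02-07

Answer: 1724-02-07


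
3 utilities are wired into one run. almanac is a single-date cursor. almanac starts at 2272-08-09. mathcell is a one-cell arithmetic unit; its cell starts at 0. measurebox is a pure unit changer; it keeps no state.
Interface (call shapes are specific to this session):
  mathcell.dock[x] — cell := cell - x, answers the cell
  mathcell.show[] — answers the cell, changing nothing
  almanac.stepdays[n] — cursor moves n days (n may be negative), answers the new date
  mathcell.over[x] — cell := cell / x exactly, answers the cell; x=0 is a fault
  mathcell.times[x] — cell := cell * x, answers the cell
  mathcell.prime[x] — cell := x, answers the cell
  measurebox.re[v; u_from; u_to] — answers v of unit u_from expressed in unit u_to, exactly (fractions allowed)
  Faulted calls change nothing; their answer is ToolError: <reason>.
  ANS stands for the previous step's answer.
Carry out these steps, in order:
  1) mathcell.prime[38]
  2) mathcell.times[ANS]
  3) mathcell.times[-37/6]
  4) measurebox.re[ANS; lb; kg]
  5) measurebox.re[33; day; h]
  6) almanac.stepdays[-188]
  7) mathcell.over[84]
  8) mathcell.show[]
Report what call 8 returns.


Answer: -13357/126

Derivation:
CALL mathcell.prime[x=38]
RET  38
CALL mathcell.times[x=ANS]
RET  1444
CALL mathcell.times[x=-37/6]
RET  -26714/3
CALL measurebox.re[v=ANS; u_from=lb; u_to=kg]
RET  -605863328609/150000000
CALL measurebox.re[v=33; u_from=day; u_to=h]
RET  792
CALL almanac.stepdays[n=-188]
RET  2272-02-03
CALL mathcell.over[x=84]
RET  -13357/126
CALL mathcell.show[]
RET  -13357/126


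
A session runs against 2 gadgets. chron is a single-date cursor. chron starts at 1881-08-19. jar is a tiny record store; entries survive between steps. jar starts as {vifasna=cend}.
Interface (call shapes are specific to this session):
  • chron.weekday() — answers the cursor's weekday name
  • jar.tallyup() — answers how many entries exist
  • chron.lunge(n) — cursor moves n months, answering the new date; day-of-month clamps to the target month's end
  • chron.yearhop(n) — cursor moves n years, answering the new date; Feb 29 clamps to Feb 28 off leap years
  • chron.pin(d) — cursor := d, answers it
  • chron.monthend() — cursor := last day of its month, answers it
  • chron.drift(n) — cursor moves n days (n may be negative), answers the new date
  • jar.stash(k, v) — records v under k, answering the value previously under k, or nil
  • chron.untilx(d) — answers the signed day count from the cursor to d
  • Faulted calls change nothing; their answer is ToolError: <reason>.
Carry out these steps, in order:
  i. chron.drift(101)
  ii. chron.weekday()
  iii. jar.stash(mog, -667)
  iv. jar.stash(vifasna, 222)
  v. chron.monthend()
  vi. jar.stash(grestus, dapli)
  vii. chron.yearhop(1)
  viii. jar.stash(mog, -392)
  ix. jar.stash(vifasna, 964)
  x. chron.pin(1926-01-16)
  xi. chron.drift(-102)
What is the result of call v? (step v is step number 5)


→ chron.drift(n=101)
← 1881-11-28
→ chron.weekday()
← Monday
→ jar.stash(k=mog, v=-667)
← nil
→ jar.stash(k=vifasna, v=222)
← cend
→ chron.monthend()
← 1881-11-30
→ jar.stash(k=grestus, v=dapli)
← nil
→ chron.yearhop(n=1)
← 1882-11-30
→ jar.stash(k=mog, v=-392)
← -667
→ jar.stash(k=vifasna, v=964)
← 222
→ chron.pin(d=1926-01-16)
← 1926-01-16
→ chron.drift(n=-102)
← 1925-10-06

Answer: 1881-11-30


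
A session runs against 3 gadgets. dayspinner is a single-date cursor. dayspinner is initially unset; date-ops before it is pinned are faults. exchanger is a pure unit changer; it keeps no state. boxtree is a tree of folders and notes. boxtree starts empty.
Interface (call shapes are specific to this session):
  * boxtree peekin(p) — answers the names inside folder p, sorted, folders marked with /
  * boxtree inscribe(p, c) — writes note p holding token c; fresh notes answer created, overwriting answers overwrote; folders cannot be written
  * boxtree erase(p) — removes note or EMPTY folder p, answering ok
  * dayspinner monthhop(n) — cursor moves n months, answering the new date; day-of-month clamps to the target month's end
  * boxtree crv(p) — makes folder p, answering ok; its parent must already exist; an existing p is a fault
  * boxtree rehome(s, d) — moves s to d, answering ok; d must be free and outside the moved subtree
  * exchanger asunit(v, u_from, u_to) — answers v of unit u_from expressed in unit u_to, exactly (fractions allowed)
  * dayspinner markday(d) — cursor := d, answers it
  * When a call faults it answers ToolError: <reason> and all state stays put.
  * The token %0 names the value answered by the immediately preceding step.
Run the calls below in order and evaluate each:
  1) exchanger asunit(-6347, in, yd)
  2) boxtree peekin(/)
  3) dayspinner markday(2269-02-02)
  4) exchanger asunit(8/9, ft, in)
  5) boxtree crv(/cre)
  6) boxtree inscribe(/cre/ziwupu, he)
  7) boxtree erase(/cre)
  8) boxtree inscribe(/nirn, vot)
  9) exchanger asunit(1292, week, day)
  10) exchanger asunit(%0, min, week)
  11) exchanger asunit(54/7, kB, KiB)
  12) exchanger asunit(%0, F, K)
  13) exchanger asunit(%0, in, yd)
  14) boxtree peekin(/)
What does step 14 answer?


Using exchanger asunit using v=-6347, u_from=in, u_to=yd, and observe -6347/36.
Then boxtree peekin using p=/, yielding [].
Calling dayspinner markday using d=2269-02-02: 2269-02-02.
Now I run exchanger asunit using v=8/9, u_from=ft, u_to=in, and observe 32/3.
Invoking boxtree crv using p=/cre, giving ok.
Using boxtree inscribe using p=/cre/ziwupu, c=he, yielding created.
Calling boxtree erase using p=/cre, — result: ToolError: not empty.
I invoke boxtree inscribe using p=/nirn, c=vot, and observe created.
I call exchanger asunit using v=1292, u_from=week, u_to=day, → 9044.
Then exchanger asunit using v=%0, u_from=min, u_to=week, which returns 323/360.
Using exchanger asunit using v=54/7, u_from=kB, u_to=KiB, and observe 3375/448.
Invoking exchanger asunit using v=%0, u_from=F, u_to=K, and see 5232679/20160.
I use exchanger asunit using v=%0, u_from=in, u_to=yd, and get 5232679/725760.
I invoke boxtree peekin using p=/, yielding [cre/, nirn].

Answer: [cre/, nirn]


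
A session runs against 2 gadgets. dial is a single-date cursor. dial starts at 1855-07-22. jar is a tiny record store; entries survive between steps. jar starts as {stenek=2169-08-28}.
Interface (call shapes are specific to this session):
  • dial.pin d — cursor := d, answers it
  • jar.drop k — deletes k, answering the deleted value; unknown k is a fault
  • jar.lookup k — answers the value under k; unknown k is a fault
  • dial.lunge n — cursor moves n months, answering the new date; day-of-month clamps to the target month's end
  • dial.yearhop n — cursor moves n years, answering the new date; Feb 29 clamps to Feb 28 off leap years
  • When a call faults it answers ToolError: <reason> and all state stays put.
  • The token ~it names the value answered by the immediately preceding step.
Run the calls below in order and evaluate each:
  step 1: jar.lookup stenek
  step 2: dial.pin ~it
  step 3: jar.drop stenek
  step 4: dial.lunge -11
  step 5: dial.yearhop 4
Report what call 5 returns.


Act: lookup[k: stenek]
Obs: 2169-08-28
Act: pin[d: ~it]
Obs: 2169-08-28
Act: drop[k: stenek]
Obs: 2169-08-28
Act: lunge[n: -11]
Obs: 2168-09-28
Act: yearhop[n: 4]
Obs: 2172-09-28

Answer: 2172-09-28


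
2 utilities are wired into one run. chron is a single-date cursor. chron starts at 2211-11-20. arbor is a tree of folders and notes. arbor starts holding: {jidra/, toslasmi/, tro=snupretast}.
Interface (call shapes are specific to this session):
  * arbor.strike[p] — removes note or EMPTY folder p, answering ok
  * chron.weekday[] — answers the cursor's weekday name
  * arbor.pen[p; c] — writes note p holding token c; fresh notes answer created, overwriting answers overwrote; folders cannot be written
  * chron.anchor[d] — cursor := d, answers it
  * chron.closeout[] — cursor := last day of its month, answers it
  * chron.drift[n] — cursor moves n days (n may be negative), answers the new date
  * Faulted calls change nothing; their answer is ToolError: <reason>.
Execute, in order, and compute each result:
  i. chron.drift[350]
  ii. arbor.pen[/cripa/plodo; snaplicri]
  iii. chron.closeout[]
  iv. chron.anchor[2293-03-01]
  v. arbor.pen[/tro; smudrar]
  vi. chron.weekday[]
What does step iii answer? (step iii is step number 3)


Invoking chron.drift with n: 350, — result: 2212-11-04.
I use arbor.pen with p: /cripa/plodo, c: snaplicri, and get ToolError: no parent.
I call chron.closeout(), which returns 2212-11-30.
Invoking chron.anchor with d: 2293-03-01: 2293-03-01.
I use arbor.pen with p: /tro, c: smudrar, which returns overwrote.
Invoking chron.weekday, and see Wednesday.

Answer: 2212-11-30


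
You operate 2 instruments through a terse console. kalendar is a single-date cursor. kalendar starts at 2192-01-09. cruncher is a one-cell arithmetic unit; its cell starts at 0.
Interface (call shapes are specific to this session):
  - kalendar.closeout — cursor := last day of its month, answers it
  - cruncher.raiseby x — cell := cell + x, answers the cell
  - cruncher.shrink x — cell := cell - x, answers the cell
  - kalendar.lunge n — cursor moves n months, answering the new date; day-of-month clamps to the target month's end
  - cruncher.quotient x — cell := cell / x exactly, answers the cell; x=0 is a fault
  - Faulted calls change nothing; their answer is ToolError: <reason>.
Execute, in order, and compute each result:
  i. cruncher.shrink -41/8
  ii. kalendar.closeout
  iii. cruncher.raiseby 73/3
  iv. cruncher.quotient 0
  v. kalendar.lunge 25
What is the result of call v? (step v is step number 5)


Answer: 2194-02-28

Derivation:
;; cruncher.shrink(x: -41/8) -> 41/8
;; kalendar.closeout() -> 2192-01-31
;; cruncher.raiseby(x: 73/3) -> 707/24
;; cruncher.quotient(x: 0) -> ToolError: division by zero
;; kalendar.lunge(n: 25) -> 2194-02-28


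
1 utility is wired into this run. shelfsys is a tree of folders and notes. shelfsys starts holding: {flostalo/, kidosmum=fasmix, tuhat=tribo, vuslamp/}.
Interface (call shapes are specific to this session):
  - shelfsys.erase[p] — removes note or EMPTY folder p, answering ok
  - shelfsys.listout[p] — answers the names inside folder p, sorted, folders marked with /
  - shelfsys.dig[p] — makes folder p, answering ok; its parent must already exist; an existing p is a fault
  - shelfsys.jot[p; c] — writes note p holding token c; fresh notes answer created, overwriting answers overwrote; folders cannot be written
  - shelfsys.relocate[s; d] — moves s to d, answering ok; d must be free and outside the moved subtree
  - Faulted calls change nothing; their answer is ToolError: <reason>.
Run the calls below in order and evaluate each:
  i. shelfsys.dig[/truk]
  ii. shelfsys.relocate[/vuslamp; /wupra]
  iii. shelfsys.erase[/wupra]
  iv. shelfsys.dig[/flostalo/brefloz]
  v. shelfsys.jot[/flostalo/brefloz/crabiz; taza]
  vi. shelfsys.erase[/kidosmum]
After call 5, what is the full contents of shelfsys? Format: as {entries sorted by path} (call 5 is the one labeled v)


Answer: {flostalo/, flostalo/brefloz/, flostalo/brefloz/crabiz=taza, kidosmum=fasmix, truk/, tuhat=tribo}

Derivation:
>>> shelfsys.dig /truk
= ok
>>> shelfsys.relocate /vuslamp /wupra
= ok
>>> shelfsys.erase /wupra
= ok
>>> shelfsys.dig /flostalo/brefloz
= ok
>>> shelfsys.jot /flostalo/brefloz/crabiz taza
= created
>>> shelfsys.erase /kidosmum
= ok


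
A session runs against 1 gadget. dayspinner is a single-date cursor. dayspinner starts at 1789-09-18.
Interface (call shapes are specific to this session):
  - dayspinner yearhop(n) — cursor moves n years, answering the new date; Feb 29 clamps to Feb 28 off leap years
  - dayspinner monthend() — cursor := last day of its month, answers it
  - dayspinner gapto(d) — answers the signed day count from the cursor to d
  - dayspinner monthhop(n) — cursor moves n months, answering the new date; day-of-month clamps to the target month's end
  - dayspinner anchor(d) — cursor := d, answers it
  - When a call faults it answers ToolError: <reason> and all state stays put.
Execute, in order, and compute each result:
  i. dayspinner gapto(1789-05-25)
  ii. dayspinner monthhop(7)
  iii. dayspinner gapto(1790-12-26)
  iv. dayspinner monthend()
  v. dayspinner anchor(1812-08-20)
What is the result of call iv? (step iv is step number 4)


Using dayspinner gapto on d=1789-05-25, yielding -116.
I invoke dayspinner monthhop on n=7, and get 1790-04-18.
Using dayspinner gapto on d=1790-12-26, and see 252.
I use dayspinner monthend, → 1790-04-30.
Calling dayspinner anchor on d=1812-08-20, yielding 1812-08-20.

Answer: 1790-04-30


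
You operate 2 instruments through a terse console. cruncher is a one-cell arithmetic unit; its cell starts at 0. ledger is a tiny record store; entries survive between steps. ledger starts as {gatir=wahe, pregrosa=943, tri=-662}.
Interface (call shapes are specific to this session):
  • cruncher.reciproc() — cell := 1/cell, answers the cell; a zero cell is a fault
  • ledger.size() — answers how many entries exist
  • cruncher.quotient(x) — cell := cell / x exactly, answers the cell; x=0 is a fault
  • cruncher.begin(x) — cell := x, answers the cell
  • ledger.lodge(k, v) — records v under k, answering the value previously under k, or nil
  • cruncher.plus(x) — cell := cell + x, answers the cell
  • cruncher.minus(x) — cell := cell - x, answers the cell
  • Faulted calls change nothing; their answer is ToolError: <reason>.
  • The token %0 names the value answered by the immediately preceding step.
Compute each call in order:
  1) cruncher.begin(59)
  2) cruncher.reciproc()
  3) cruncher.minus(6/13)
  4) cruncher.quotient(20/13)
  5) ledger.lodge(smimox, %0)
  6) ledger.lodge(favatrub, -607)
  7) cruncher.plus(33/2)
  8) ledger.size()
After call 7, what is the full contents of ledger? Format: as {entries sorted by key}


Answer: {favatrub=-607, gatir=wahe, pregrosa=943, smimox=-341/1180, tri=-662}

Derivation:
I invoke begin with x='59', — result: 59.
Now I run reciproc(), and observe 1/59.
I invoke minus with x='6/13': -341/767.
Now I run quotient with x='20/13', and get -341/1180.
Then lodge with k='smimox', v='%0': nil.
Next I call lodge with k='favatrub', v='-607', and see nil.
Next I call plus with x='33/2', yielding 19129/1180.
Then size, and observe 5.


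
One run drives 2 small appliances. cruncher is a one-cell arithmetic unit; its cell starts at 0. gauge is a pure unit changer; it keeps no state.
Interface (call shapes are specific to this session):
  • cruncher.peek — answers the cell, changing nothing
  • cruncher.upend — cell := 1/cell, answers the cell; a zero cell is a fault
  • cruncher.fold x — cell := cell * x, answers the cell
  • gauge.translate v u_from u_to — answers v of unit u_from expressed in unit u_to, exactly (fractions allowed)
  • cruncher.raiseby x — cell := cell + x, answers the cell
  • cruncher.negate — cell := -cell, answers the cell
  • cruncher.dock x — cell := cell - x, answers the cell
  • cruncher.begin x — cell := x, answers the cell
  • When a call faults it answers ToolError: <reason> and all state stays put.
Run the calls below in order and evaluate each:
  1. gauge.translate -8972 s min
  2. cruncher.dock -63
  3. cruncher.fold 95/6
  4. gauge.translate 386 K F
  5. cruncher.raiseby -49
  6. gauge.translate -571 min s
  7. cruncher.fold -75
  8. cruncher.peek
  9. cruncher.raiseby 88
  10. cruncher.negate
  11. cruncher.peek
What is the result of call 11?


CALL gauge.translate[v=-8972; u_from=s; u_to=min]
RET  -2243/15
CALL cruncher.dock[x=-63]
RET  63
CALL cruncher.fold[x=95/6]
RET  1995/2
CALL gauge.translate[v=386; u_from=K; u_to=F]
RET  23513/100
CALL cruncher.raiseby[x=-49]
RET  1897/2
CALL gauge.translate[v=-571; u_from=min; u_to=s]
RET  -34260
CALL cruncher.fold[x=-75]
RET  -142275/2
CALL cruncher.peek[]
RET  -142275/2
CALL cruncher.raiseby[x=88]
RET  -142099/2
CALL cruncher.negate[]
RET  142099/2
CALL cruncher.peek[]
RET  142099/2

Answer: 142099/2


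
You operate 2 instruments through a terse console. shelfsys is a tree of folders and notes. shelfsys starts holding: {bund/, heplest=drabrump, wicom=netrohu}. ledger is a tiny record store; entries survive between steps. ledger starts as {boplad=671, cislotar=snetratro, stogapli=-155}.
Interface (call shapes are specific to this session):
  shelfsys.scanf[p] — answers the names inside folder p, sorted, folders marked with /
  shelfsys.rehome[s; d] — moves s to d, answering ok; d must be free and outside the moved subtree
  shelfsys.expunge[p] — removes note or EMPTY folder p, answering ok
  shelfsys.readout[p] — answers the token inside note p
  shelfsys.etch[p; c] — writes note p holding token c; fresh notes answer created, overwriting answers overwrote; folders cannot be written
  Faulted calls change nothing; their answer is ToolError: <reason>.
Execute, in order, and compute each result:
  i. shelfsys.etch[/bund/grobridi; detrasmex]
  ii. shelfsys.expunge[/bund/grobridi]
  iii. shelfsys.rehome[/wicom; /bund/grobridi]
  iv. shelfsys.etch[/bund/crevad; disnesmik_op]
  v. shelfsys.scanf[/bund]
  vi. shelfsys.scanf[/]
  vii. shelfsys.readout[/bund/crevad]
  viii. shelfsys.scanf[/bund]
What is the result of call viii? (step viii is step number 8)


Answer: [crevad, grobridi]

Derivation:
·→ etch(p='/bund/grobridi', c='detrasmex')
·← created
·→ expunge(p='/bund/grobridi')
·← ok
·→ rehome(s='/wicom', d='/bund/grobridi')
·← ok
·→ etch(p='/bund/crevad', c='disnesmik_op')
·← created
·→ scanf(p='/bund')
·← [crevad, grobridi]
·→ scanf(p='/')
·← [bund/, heplest]
·→ readout(p='/bund/crevad')
·← disnesmik_op
·→ scanf(p='/bund')
·← [crevad, grobridi]


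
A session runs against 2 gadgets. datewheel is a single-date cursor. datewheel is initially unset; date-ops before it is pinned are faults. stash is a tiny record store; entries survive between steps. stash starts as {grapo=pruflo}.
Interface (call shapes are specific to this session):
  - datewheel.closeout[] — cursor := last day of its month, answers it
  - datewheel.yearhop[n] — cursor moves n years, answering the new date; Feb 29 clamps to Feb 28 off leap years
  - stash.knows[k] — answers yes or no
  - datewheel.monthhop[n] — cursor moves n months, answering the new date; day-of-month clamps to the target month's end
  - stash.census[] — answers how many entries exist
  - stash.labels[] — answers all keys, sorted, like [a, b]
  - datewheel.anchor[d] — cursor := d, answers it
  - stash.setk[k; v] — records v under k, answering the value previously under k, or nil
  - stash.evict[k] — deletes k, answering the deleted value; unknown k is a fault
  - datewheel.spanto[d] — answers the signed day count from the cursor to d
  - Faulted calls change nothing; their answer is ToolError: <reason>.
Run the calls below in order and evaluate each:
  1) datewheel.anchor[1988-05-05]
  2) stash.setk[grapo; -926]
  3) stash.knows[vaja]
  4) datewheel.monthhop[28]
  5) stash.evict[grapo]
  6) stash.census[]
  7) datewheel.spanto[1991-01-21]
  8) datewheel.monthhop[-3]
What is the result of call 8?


→ datewheel.anchor(d→1988-05-05)
← 1988-05-05
→ stash.setk(k→grapo, v→-926)
← pruflo
→ stash.knows(k→vaja)
← no
→ datewheel.monthhop(n→28)
← 1990-09-05
→ stash.evict(k→grapo)
← -926
→ stash.census()
← 0
→ datewheel.spanto(d→1991-01-21)
← 138
→ datewheel.monthhop(n→-3)
← 1990-06-05

Answer: 1990-06-05


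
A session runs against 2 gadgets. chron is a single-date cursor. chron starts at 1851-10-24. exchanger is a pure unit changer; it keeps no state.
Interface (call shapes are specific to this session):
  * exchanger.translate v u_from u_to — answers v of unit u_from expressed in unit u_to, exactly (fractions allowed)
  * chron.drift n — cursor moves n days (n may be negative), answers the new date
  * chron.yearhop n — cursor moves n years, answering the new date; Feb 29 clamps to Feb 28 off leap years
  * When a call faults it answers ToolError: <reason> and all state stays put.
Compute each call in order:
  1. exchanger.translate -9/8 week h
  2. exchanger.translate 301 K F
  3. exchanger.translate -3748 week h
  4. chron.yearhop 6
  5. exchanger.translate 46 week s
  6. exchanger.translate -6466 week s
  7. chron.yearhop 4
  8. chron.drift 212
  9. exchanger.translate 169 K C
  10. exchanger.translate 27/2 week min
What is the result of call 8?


==> translate(v→-9/8, u_from→week, u_to→h)
<== -189
==> translate(v→301, u_from→K, u_to→F)
<== 8213/100
==> translate(v→-3748, u_from→week, u_to→h)
<== -629664
==> yearhop(n→6)
<== 1857-10-24
==> translate(v→46, u_from→week, u_to→s)
<== 27820800
==> translate(v→-6466, u_from→week, u_to→s)
<== -3910636800
==> yearhop(n→4)
<== 1861-10-24
==> drift(n→212)
<== 1862-05-24
==> translate(v→169, u_from→K, u_to→C)
<== -2083/20
==> translate(v→27/2, u_from→week, u_to→min)
<== 136080

Answer: 1862-05-24


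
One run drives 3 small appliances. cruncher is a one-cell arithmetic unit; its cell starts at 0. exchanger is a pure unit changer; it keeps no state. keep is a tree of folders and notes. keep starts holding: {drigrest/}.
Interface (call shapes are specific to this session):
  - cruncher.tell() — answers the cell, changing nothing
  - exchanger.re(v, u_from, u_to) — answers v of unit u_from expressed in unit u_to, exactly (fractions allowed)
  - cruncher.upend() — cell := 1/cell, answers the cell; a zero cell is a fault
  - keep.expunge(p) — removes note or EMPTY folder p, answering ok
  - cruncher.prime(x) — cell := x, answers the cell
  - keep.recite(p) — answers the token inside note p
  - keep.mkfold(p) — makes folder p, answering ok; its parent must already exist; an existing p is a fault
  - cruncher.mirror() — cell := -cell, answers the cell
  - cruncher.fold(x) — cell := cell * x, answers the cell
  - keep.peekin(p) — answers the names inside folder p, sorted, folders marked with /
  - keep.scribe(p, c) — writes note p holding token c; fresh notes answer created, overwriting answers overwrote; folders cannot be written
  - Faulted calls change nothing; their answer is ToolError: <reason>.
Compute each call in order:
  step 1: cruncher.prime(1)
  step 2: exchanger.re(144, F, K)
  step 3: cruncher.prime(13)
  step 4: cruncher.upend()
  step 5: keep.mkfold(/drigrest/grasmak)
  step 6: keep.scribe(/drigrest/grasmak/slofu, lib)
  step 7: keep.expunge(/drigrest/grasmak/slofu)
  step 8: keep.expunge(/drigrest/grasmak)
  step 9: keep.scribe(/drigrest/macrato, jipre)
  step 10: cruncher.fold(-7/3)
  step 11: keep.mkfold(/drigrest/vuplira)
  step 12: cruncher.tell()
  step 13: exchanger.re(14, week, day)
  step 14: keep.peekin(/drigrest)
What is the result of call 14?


$ cruncher.prime x→1
  1
$ exchanger.re v→144 u_from→F u_to→K
  60367/180
$ cruncher.prime x→13
  13
$ cruncher.upend
  1/13
$ keep.mkfold p→/drigrest/grasmak
  ok
$ keep.scribe p→/drigrest/grasmak/slofu c→lib
  created
$ keep.expunge p→/drigrest/grasmak/slofu
  ok
$ keep.expunge p→/drigrest/grasmak
  ok
$ keep.scribe p→/drigrest/macrato c→jipre
  created
$ cruncher.fold x→-7/3
  -7/39
$ keep.mkfold p→/drigrest/vuplira
  ok
$ cruncher.tell
  -7/39
$ exchanger.re v→14 u_from→week u_to→day
  98
$ keep.peekin p→/drigrest
  [macrato, vuplira/]

Answer: [macrato, vuplira/]


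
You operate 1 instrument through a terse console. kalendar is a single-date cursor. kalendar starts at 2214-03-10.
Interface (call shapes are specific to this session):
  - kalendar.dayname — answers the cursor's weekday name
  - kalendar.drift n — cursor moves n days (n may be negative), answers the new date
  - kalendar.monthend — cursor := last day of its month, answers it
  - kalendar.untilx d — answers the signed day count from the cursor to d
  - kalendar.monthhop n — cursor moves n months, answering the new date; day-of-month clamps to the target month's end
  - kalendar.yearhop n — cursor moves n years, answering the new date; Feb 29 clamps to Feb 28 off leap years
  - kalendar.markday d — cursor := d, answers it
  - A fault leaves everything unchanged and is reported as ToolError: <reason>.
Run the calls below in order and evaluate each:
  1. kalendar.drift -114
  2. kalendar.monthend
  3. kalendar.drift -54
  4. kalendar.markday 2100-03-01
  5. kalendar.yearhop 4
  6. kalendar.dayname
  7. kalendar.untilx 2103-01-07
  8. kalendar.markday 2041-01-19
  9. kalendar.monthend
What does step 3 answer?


Answer: 2213-10-07

Derivation:
-> drift(n=-114)
<- 2213-11-16
-> monthend()
<- 2213-11-30
-> drift(n=-54)
<- 2213-10-07
-> markday(d=2100-03-01)
<- 2100-03-01
-> yearhop(n=4)
<- 2104-03-01
-> dayname()
<- Saturday
-> untilx(d=2103-01-07)
<- -419
-> markday(d=2041-01-19)
<- 2041-01-19
-> monthend()
<- 2041-01-31


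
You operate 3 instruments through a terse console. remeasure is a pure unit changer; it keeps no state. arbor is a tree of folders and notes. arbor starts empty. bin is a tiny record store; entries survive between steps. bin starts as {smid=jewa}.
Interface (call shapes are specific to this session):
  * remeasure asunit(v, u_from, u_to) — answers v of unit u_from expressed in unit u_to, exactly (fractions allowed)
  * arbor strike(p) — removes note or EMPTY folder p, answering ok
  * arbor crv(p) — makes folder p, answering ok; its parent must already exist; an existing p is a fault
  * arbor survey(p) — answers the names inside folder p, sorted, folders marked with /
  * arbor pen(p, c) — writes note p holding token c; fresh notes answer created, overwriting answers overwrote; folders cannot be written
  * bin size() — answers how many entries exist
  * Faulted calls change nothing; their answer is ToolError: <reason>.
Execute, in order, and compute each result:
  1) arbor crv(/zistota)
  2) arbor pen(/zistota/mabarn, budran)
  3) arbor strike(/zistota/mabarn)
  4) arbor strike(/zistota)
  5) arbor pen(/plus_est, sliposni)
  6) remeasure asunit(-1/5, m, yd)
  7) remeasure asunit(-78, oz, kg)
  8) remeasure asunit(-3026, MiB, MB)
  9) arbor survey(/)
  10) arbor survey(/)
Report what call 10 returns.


Answer: [plus_est]

Derivation:
! arbor crv(p→/zistota) -> ok
! arbor pen(p→/zistota/mabarn, c→budran) -> created
! arbor strike(p→/zistota/mabarn) -> ok
! arbor strike(p→/zistota) -> ok
! arbor pen(p→/plus_est, c→sliposni) -> created
! remeasure asunit(v→-1/5, u_from→m, u_to→yd) -> -250/1143
! remeasure asunit(v→-78, u_from→oz, u_to→kg) -> -1769010243/800000000
! remeasure asunit(v→-3026, u_from→MiB, u_to→MB) -> -49577984/15625
! arbor survey(p→/) -> [plus_est]
! arbor survey(p→/) -> [plus_est]


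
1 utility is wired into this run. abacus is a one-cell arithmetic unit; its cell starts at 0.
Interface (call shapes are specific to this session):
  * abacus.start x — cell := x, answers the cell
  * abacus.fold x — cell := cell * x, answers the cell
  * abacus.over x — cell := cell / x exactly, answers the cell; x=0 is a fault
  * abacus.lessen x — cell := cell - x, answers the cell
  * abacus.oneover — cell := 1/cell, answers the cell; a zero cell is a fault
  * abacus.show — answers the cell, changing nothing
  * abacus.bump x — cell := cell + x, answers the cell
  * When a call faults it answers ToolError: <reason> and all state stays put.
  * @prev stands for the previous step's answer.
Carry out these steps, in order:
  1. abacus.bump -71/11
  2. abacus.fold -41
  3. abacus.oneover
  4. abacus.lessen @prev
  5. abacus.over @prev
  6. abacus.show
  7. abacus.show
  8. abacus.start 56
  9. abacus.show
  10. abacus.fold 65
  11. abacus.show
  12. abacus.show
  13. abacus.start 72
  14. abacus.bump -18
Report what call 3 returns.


# 1. abacus.bump(-71/11) -> -71/11
# 2. abacus.fold(-41) -> 2911/11
# 3. abacus.oneover() -> 11/2911
# 4. abacus.lessen(@prev) -> 0
# 5. abacus.over(@prev) -> ToolError: division by zero
# 6. abacus.show() -> 0
# 7. abacus.show() -> 0
# 8. abacus.start(56) -> 56
# 9. abacus.show() -> 56
# 10. abacus.fold(65) -> 3640
# 11. abacus.show() -> 3640
# 12. abacus.show() -> 3640
# 13. abacus.start(72) -> 72
# 14. abacus.bump(-18) -> 54

Answer: 11/2911


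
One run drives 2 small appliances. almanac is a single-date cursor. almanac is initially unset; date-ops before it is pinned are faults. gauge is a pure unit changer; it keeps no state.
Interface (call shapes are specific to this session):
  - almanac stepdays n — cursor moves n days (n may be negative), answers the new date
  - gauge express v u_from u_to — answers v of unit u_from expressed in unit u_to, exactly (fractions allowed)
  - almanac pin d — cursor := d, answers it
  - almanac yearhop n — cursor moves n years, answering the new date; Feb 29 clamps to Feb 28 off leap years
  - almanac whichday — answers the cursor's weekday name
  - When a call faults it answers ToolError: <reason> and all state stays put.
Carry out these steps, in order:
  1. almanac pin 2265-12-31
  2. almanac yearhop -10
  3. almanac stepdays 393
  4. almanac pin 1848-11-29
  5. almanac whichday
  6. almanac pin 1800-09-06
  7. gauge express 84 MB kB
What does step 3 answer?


Answer: 2257-01-27

Derivation:
[in] almanac pin d=2265-12-31
  2265-12-31
[in] almanac yearhop n=-10
  2255-12-31
[in] almanac stepdays n=393
  2257-01-27
[in] almanac pin d=1848-11-29
  1848-11-29
[in] almanac whichday
  Wednesday
[in] almanac pin d=1800-09-06
  1800-09-06
[in] gauge express v=84 u_from=MB u_to=kB
  84000


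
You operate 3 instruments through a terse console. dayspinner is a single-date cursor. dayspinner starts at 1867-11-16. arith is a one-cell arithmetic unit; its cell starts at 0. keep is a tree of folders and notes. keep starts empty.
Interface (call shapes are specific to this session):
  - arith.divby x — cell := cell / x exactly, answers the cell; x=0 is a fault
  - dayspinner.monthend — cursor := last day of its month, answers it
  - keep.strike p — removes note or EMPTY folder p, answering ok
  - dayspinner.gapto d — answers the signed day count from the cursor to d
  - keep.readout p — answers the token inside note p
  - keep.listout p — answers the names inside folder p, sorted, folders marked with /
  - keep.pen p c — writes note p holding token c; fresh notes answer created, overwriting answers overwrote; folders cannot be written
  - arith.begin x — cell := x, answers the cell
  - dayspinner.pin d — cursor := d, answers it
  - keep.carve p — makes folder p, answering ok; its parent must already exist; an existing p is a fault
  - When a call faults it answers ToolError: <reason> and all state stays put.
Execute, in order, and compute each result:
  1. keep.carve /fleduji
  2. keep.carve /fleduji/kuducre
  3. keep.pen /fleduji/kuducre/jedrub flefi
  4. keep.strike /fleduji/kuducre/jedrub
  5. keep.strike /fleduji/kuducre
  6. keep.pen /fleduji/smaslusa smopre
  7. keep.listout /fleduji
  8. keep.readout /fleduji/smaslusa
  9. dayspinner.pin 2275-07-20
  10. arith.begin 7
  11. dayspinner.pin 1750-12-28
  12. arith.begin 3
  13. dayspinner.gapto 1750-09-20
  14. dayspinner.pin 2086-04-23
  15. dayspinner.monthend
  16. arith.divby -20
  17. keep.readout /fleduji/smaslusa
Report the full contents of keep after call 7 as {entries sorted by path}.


→ carve(p: /fleduji)
← ok
→ carve(p: /fleduji/kuducre)
← ok
→ pen(p: /fleduji/kuducre/jedrub, c: flefi)
← created
→ strike(p: /fleduji/kuducre/jedrub)
← ok
→ strike(p: /fleduji/kuducre)
← ok
→ pen(p: /fleduji/smaslusa, c: smopre)
← created
→ listout(p: /fleduji)
← [smaslusa]
→ readout(p: /fleduji/smaslusa)
← smopre
→ pin(d: 2275-07-20)
← 2275-07-20
→ begin(x: 7)
← 7
→ pin(d: 1750-12-28)
← 1750-12-28
→ begin(x: 3)
← 3
→ gapto(d: 1750-09-20)
← -99
→ pin(d: 2086-04-23)
← 2086-04-23
→ monthend()
← 2086-04-30
→ divby(x: -20)
← -3/20
→ readout(p: /fleduji/smaslusa)
← smopre

Answer: {fleduji/, fleduji/smaslusa=smopre}


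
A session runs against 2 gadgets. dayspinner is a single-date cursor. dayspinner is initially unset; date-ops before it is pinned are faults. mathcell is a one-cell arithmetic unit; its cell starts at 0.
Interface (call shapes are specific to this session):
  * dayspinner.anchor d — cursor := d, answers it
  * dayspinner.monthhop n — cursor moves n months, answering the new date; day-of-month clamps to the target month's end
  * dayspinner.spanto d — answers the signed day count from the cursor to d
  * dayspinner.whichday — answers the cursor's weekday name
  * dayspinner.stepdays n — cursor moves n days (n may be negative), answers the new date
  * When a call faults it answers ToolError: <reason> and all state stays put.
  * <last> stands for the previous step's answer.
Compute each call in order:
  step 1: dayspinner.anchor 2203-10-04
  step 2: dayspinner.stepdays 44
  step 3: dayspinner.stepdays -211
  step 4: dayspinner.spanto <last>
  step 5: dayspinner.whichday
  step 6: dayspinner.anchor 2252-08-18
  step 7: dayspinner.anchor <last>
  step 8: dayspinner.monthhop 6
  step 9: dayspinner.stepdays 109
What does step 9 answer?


Answer: 2253-06-07

Derivation:
-- 1. dayspinner.anchor(2203-10-04) => 2203-10-04
-- 2. dayspinner.stepdays(44) => 2203-11-17
-- 3. dayspinner.stepdays(-211) => 2203-04-20
-- 4. dayspinner.spanto(<last>) => 0
-- 5. dayspinner.whichday() => Wednesday
-- 6. dayspinner.anchor(2252-08-18) => 2252-08-18
-- 7. dayspinner.anchor(<last>) => 2252-08-18
-- 8. dayspinner.monthhop(6) => 2253-02-18
-- 9. dayspinner.stepdays(109) => 2253-06-07
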